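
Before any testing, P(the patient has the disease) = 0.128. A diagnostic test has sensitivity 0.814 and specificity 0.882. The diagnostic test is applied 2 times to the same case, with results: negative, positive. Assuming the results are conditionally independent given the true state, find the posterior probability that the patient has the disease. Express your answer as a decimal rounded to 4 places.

With H the event that the patient has the disease, the joint likelihood of the observed sequence is P(data|H) = 0.186·0.814 = 0.15140 and P(data|¬H) = 0.882·0.118 = 0.10408.
Bayes: P(H|data) = 0.128·0.15140 / (0.128·0.15140 + 0.872·0.10408) = 0.019380/0.11013 = 0.1760.

Posterior P(H) ≈ 0.1760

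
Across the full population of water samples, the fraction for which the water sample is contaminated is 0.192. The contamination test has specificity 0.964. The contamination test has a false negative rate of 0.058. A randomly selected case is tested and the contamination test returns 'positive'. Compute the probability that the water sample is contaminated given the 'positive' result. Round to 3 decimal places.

Let H be the event that the water sample is contaminated. P(H) = 0.192, so P(¬H) = 0.808. With E the 'positive' result, P(E|H) = 0.942 and P(E|¬H) = 0.036.
P(E) = 0.942·0.192 + 0.036·0.808 = 0.18086 + 0.029088 = 0.20995.
By Bayes' theorem, P(H|E) = 0.18086 / 0.20995 = 0.861.

P(H | E) ≈ 0.861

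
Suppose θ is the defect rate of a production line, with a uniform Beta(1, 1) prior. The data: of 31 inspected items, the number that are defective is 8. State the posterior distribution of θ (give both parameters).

Posterior: Beta(9, 24)

Observing 8 successes and 23 failures updates Beta(1, 1) by adding the success and failure counts to the two shape parameters: α = 1+8 = 9, β = 1+23 = 24.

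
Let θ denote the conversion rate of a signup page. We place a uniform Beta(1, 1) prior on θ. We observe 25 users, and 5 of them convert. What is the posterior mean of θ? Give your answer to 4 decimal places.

Posterior mean ≈ 0.2222

Observing 5 successes and 20 failures updates Beta(1, 1) by adding the success and failure counts to the two shape parameters: α = 1+5 = 6, β = 1+20 = 21.
E[θ | data] = 6/(6+21) = 0.2222.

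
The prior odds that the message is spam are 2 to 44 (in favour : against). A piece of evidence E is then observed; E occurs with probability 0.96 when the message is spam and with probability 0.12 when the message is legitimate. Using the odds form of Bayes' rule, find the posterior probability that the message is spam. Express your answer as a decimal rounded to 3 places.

Posterior probability ≈ 0.267

Prior odds = 2/44 = 0.045455. In log-odds, ln(0.045455) = -3.0910.
Add log likelihood ratio: ln(8.0000) = 2.0794.
Posterior log-odds = -1.0116, so posterior odds = exp(-1.0116) = 0.36364. Converting, P(H|E) = 0.36364/1.3636 = 0.267.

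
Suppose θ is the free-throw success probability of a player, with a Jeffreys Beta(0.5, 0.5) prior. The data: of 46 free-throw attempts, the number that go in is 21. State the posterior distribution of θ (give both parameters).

Observing 21 successes and 25 failures updates Beta(0.5, 0.5) by adding the success and failure counts to the two shape parameters: α = 0.5+21 = 21.5, β = 0.5+25 = 25.5.

Posterior: Beta(21.5, 25.5)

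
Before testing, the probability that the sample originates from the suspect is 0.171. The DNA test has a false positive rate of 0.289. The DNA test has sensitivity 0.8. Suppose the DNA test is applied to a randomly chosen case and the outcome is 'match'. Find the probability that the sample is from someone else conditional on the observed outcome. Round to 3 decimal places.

P(¬H | E) ≈ 0.637

Let H be the event that the sample originates from the suspect. P(H) = 0.171, so P(¬H) = 0.829. With E the 'match' result, P(E|H) = 0.8 and P(E|¬H) = 0.289.
P(E) = 0.8·0.171 + 0.289·0.829 = 0.13680 + 0.23958 = 0.37638.
By Bayes' theorem, P(H|E) = 0.13680 / 0.37638 = 0.363. Hence P(¬H|E) = 1 − 0.363 = 0.637.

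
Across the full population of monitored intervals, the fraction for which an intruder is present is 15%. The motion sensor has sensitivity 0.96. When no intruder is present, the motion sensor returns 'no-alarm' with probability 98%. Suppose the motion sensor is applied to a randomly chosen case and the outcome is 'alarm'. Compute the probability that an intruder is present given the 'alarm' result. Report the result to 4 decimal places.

P(H | E) ≈ 0.8944

Write H for 'an intruder is present'. Prior odds H:¬H = 0.15/0.85 = 0.17647. For the 'alarm' outcome, the likelihood ratio is 0.96/0.02 = 48.000.
Posterior odds = 0.17647 × 48.000 = 8.4706, so P(H|E) = 8.4706/(1+8.4706) = 0.8944.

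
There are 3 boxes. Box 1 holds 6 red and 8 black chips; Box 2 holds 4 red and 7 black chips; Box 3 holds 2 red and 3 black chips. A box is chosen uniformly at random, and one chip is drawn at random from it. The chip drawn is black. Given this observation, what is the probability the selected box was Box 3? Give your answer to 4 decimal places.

Posterior probability ≈ 0.3319

Tabulate prior·likelihood by source: [1] prior 0.333333, lik 0.5714, product 0.1905; [2] prior 0.333333, lik 0.6364, product 0.2121; [3] prior 0.333333, lik 0.6, product 0.2000.
Normalizing constant = 0.60260; the posterior for Box 3 is its product over the sum, 0.2000/0.60260 = 0.3319.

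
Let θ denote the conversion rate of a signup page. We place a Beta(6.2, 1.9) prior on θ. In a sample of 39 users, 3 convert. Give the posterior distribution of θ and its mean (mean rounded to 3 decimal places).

The binomial likelihood is conjugate to the Beta prior: with 3 successes and 36 failures, the posterior is Beta(6.2+3, 1.9+36) = Beta(9.2, 37.9).
E[θ | data] = 9.2/(9.2+37.9) = 0.195.

Posterior: Beta(9.2, 37.9); mean ≈ 0.195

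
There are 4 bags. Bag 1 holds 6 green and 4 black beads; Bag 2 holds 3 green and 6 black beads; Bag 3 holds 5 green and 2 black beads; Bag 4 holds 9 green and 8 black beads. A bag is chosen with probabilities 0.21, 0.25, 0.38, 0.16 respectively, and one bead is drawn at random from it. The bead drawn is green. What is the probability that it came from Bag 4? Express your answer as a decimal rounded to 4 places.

Posterior probability ≈ 0.1498

P(green|Bag 1) = 0.6; P(green|Bag 2) = 0.3333; P(green|Bag 3) = 0.7143; P(green|Bag 4) = 0.5294.
Prior × likelihood for each source: 0.21·0.6=0.1260, 0.25·0.3333=0.08333, 0.38·0.7143=0.2714, 0.16·0.5294=0.08471. Summing gives P(green) = 0.56547.
P(Bag 4 | green) = 0.08471 / 0.56547 = 0.1498.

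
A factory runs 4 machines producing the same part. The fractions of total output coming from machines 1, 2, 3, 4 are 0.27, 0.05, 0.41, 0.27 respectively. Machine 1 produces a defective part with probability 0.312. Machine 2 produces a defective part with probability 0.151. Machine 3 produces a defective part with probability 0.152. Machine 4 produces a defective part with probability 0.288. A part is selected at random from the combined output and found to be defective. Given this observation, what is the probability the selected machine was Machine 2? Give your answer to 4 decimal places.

Posterior probability ≈ 0.0326

P(defective|M1) = 0.312; P(defective|M2) = 0.151; P(defective|M3) = 0.152; P(defective|M4) = 0.288.
Prior × likelihood for each source: 0.27·0.312=0.08424, 0.05·0.151=0.007550, 0.41·0.152=0.06232, 0.27·0.288=0.07776. Summing gives P(defective) = 0.23187.
P(Machine 2 | defective) = 0.007550 / 0.23187 = 0.0326.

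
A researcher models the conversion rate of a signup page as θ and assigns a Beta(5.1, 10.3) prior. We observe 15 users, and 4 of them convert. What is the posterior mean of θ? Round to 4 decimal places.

Posterior mean ≈ 0.2993

The binomial likelihood is conjugate to the Beta prior: with 4 successes and 11 failures, the posterior is Beta(5.1+4, 10.3+11) = Beta(9.1, 21.3).
E[θ | data] = 9.1/(9.1+21.3) = 0.2993.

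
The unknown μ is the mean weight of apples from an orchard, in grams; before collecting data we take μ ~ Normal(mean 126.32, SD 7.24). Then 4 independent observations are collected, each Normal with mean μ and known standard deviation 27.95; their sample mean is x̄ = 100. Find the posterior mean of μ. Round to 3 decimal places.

Posterior mean ≈ 120.751

Prior precision 1/τ₀² = 1/7.24² = 0.0190776; data precision n/σ² = 4/27.95² = 0.00512031.
Posterior precision = 0.0190776 + 0.00512031 = 0.0241979.
Posterior mean = (0.0190776·126.32 + 0.00512031·100) / 0.0241979 = 120.751.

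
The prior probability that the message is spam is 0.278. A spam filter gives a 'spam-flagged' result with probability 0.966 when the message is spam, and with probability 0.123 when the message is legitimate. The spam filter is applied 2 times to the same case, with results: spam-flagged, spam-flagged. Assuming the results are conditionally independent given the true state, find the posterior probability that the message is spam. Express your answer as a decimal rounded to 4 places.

Posterior P(H) ≈ 0.9596

Let H be the event that the message is spam; start with P(H) = 0.278. P('spam-flagged'|H) = 0.966, P('spam-flagged'|¬H) = 0.123.
Update on result 1 ('spam-flagged'): P(H) ← 0.966·0.2780 / (0.966·0.2780 + 0.123·0.7220) = 0.26855/0.35735 = 0.7515.
Update on result 2 ('spam-flagged'): P(H) ← 0.966·0.7515 / (0.966·0.7515 + 0.123·0.2485) = 0.72594/0.75651 = 0.9596.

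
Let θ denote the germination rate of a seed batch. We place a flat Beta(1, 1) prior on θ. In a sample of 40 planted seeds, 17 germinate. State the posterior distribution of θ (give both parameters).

The binomial likelihood is conjugate to the Beta prior: with 17 successes and 23 failures, the posterior is Beta(1+17, 1+23) = Beta(18, 24).

Posterior: Beta(18, 24)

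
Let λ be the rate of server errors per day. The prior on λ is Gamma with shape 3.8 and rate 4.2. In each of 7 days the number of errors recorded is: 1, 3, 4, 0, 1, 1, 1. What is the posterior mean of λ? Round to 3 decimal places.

Posterior mean ≈ 1.321

Total count ∑xᵢ = 11 over n = 7 days.
Gamma is conjugate to the Poisson likelihood: posterior is Gamma(shape = 3.8+11 = 14.8, rate = 4.2+7 = 11.2).
Posterior mean = shape/rate = 14.8/11.2 = 1.321.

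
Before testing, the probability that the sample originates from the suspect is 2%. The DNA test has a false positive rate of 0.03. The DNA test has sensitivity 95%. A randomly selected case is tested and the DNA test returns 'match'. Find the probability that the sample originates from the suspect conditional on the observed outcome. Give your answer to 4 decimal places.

Write H for 'the sample originates from the suspect'. Prior odds H:¬H = 0.02/0.98 = 0.020408. For the 'match' outcome, the likelihood ratio is 0.95/0.03 = 31.667.
Posterior odds = 0.020408 × 31.667 = 0.64626, so P(H|E) = 0.64626/(1+0.64626) = 0.3926.

P(H | E) ≈ 0.3926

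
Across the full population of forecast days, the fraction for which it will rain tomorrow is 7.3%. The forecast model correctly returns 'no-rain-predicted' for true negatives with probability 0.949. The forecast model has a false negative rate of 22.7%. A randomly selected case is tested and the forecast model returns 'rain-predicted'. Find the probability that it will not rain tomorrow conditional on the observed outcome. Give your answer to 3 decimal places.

P(¬H | E) ≈ 0.456

Let H be the event that it will rain tomorrow. P(H) = 0.073, so P(¬H) = 0.927. With E the 'rain-predicted' result, P(E|H) = 0.773 and P(E|¬H) = 0.051.
P(E) = 0.773·0.073 + 0.051·0.927 = 0.056429 + 0.047277 = 0.10371.
By Bayes' theorem, P(H|E) = 0.056429 / 0.10371 = 0.544. Hence P(¬H|E) = 1 − 0.544 = 0.456.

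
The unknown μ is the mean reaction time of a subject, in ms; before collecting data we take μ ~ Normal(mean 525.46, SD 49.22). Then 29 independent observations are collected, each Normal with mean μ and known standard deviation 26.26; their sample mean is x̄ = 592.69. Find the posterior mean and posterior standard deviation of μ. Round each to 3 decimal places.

With known σ, the Normal prior is conjugate. Weight on the data is w = (n/σ²)/(n/σ² + 1/τ₀²) = 0.0420541/(0.0420541+0.00041278) = 0.99028.
Posterior mean = w·x̄ + (1−w)·μ₀ = 0.99028·592.69 + 0.0097200·525.46 = 592.037. Posterior variance = 1/(0.0420541+0.00041278) = 23.5478, so SD = 4.853.

Posterior mean ≈ 592.037; posterior SD ≈ 4.853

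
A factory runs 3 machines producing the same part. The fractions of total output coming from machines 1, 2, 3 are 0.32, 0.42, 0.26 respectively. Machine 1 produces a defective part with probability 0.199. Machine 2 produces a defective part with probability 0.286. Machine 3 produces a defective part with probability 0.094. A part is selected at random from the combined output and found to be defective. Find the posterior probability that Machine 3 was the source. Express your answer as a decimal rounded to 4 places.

Posterior probability ≈ 0.1174

P(defective|M1) = 0.199; P(defective|M2) = 0.286; P(defective|M3) = 0.094.
Prior × likelihood for each source: 0.32·0.199=0.06368, 0.42·0.286=0.1201, 0.26·0.094=0.02444. Summing gives P(defective) = 0.20824.
P(Machine 3 | defective) = 0.02444 / 0.20824 = 0.1174.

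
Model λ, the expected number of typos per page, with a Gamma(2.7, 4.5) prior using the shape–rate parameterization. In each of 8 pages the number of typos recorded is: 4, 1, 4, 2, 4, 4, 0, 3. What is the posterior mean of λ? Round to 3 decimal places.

The Poisson likelihood adds the total count to the shape and the number of exposure periods to the rate. Here ∑xᵢ = 22 and n = 8, so shape 2.7→24.7 and rate 4.5→12.5.
E[λ | data] = 24.7/12.5 = 1.976.

Posterior mean ≈ 1.976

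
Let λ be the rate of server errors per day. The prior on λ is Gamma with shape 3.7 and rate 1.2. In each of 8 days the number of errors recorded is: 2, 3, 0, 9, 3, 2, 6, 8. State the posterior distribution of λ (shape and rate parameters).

Posterior: Gamma(shape=36.7, rate=9.2)

The Poisson likelihood adds the total count to the shape and the number of exposure periods to the rate. Here ∑xᵢ = 33 and n = 8, so shape 3.7→36.7 and rate 1.2→9.2.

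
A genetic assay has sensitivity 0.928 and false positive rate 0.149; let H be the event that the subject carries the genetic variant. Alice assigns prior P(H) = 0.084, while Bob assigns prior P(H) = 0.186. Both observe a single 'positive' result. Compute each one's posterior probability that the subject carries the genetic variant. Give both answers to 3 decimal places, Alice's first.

The likelihood ratio for a 'positive' result is 0.928/0.149 = 6.2282.
Alice: prior odds 0.084/0.916 = 0.091703; posterior odds 0.57114; posterior probability 0.364.
Bob: prior odds 0.186/0.814 = 0.22850; posterior odds 1.4231; posterior probability 0.587.

Alice: 0.364; Bob: 0.587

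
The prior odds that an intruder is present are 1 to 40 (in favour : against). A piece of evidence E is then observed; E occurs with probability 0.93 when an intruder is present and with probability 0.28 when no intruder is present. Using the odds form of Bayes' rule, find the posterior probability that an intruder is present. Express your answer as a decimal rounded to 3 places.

Prior odds = 1/40 = 0.025000.
Likelihood ratio for E = 0.93/0.28 = 3.3214.
Posterior odds = prior odds × LR = 0.083036.
Posterior probability = odds/(1+odds) = 0.083036/1.0830 = 0.077.

Posterior probability ≈ 0.077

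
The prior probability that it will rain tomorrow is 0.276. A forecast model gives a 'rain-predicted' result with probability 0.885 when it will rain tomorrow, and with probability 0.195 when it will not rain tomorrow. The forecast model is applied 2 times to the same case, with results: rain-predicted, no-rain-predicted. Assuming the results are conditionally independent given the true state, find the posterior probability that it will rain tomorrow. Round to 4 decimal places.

Let H be the event that it will rain tomorrow; start with P(H) = 0.276. P('rain-predicted'|H) = 0.885, P('rain-predicted'|¬H) = 0.195.
Update on result 1 ('rain-predicted'): P(H) ← 0.885·0.2760 / (0.885·0.2760 + 0.195·0.7240) = 0.24426/0.38544 = 0.6337.
Update on result 2 ('no-rain-predicted'): P(H) ← 0.115·0.6337 / (0.115·0.6337 + 0.805·0.3663) = 0.072877/0.36774 = 0.1982.

Posterior P(H) ≈ 0.1982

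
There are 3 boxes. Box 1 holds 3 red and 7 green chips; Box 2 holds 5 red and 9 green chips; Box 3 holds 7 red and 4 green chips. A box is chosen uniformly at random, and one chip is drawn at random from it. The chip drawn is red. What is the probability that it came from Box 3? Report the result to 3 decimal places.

Posterior probability ≈ 0.492

Tabulate prior·likelihood by source: [1] prior 0.333333, lik 0.3, product 0.1000; [2] prior 0.333333, lik 0.3571, product 0.1190; [3] prior 0.333333, lik 0.6364, product 0.2121.
Normalizing constant = 0.43117; the posterior for Box 3 is its product over the sum, 0.2121/0.43117 = 0.492.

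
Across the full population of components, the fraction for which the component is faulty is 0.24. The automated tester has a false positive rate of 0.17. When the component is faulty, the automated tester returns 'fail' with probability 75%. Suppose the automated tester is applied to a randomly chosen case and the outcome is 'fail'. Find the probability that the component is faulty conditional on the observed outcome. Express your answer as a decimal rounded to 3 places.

Write H for 'the component is faulty'. Prior odds H:¬H = 0.24/0.76 = 0.31579. For the 'fail' outcome, the likelihood ratio is 0.75/0.17 = 4.4118.
Posterior odds = 0.31579 × 4.4118 = 1.3932, so P(H|E) = 1.3932/(1+1.3932) = 0.582.

P(H | E) ≈ 0.582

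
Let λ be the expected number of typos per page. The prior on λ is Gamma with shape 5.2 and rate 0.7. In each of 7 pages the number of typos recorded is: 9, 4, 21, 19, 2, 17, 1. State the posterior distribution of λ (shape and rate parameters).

The Poisson likelihood adds the total count to the shape and the number of exposure periods to the rate. Here ∑xᵢ = 73 and n = 7, so shape 5.2→78.2 and rate 0.7→7.7.

Posterior: Gamma(shape=78.2, rate=7.7)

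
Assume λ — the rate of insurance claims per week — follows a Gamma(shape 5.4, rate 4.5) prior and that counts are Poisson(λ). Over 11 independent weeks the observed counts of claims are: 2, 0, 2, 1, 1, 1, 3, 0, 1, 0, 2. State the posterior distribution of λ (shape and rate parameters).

Total count ∑xᵢ = 13 over n = 11 weeks.
Gamma is conjugate to the Poisson likelihood: posterior is Gamma(shape = 5.4+13 = 18.4, rate = 4.5+11 = 15.5).

Posterior: Gamma(shape=18.4, rate=15.5)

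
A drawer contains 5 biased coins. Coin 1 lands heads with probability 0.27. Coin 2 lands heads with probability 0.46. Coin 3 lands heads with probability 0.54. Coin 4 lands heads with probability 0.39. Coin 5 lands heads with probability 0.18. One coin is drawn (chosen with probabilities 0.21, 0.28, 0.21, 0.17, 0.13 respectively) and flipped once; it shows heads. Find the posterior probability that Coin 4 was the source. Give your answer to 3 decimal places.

Posterior probability ≈ 0.171

P(heads|C1) = 0.27; P(heads|C2) = 0.46; P(heads|C3) = 0.54; P(heads|C4) = 0.39; P(heads|C5) = 0.18.
Prior × likelihood for each source: 0.21·0.27=0.05670, 0.28·0.46=0.1288, 0.21·0.54=0.1134, 0.17·0.39=0.06630, 0.13·0.18=0.02340. Summing gives P(heads) = 0.38860.
P(Coin 4 | heads) = 0.06630 / 0.38860 = 0.171.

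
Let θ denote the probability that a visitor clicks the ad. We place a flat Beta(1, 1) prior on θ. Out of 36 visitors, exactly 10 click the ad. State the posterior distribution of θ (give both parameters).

Posterior: Beta(11, 27)

Observing 10 successes and 26 failures updates Beta(1, 1) by adding the success and failure counts to the two shape parameters: α = 1+10 = 11, β = 1+26 = 27.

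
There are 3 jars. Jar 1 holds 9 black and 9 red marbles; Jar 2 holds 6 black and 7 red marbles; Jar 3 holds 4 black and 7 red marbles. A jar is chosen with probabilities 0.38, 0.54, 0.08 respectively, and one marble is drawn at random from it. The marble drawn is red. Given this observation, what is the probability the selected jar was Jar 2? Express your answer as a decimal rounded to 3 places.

Posterior probability ≈ 0.547

Tabulate prior·likelihood by source: [1] prior 0.38, lik 0.5, product 0.1900; [2] prior 0.54, lik 0.5385, product 0.2908; [3] prior 0.08, lik 0.6364, product 0.05091.
Normalizing constant = 0.53168; the posterior for Jar 2 is its product over the sum, 0.2908/0.53168 = 0.547.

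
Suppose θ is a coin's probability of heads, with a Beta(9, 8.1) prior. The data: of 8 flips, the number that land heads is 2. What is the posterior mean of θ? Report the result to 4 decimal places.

The binomial likelihood is conjugate to the Beta prior: with 2 successes and 6 failures, the posterior is Beta(9+2, 8.1+6) = Beta(11, 14.1).
E[θ | data] = 11/(11+14.1) = 0.4382.

Posterior mean ≈ 0.4382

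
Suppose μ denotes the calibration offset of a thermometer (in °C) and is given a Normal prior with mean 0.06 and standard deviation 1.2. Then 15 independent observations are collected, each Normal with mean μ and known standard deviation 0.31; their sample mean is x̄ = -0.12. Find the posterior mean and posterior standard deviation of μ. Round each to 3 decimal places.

Prior precision 1/τ₀² = 1/1.2² = 0.694444; data precision n/σ² = 15/0.31² = 156.087.
Posterior precision = 0.694444 + 156.087 = 156.782, giving posterior SD = 1/√156.782 = 0.080.
Posterior mean = (0.694444·0.06 + 156.087·-0.12) / 156.782 = -0.119.

Posterior mean ≈ -0.119; posterior SD ≈ 0.080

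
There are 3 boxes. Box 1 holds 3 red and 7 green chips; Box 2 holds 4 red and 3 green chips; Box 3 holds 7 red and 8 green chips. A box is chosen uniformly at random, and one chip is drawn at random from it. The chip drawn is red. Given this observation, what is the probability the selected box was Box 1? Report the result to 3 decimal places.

P(red|Box 1) = 0.3; P(red|Box 2) = 0.5714; P(red|Box 3) = 0.4667.
Prior × likelihood for each source: 0.333333·0.3=0.1000, 0.333333·0.5714=0.1905, 0.333333·0.4667=0.1556. Summing gives P(red) = 0.44603.
P(Box 1 | red) = 0.1000 / 0.44603 = 0.224.

Posterior probability ≈ 0.224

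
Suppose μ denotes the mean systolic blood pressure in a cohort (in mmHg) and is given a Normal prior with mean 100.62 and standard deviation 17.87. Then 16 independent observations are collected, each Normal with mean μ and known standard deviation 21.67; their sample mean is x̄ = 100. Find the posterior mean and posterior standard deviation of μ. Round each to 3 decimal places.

Posterior mean ≈ 100.052; posterior SD ≈ 5.184

With known σ, the Normal prior is conjugate. Weight on the data is w = (n/σ²)/(n/σ² + 1/τ₀²) = 0.0340724/(0.0340724+0.00313149) = 0.91583.
Posterior mean = w·x̄ + (1−w)·μ₀ = 0.91583·100 + 0.084171·100.62 = 100.052. Posterior variance = 1/(0.0340724+0.00313149) = 26.8789, so SD = 5.184.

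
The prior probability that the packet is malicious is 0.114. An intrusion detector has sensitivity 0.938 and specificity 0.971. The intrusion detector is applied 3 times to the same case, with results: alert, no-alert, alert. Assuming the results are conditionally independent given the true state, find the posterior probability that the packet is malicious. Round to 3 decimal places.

With H the event that the packet is malicious, the joint likelihood of the observed sequence is P(data|H) = 0.938·0.062·0.938 = 0.054550 and P(data|¬H) = 0.029·0.971·0.029 = 0.00081661.
Bayes: P(H|data) = 0.114·0.054550 / (0.114·0.054550 + 0.886·0.00081661) = 0.0062187/0.0069423 = 0.8958.

Posterior P(H) ≈ 0.896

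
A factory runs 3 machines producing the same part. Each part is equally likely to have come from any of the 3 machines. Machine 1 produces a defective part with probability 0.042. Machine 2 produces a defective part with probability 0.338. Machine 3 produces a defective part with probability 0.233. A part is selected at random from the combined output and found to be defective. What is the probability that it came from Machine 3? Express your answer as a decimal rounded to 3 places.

Tabulate prior·likelihood by source: [1] prior 0.333333, lik 0.042, product 0.01400; [2] prior 0.333333, lik 0.338, product 0.1127; [3] prior 0.333333, lik 0.233, product 0.07767.
Normalizing constant = 0.20433; the posterior for Machine 3 is its product over the sum, 0.07767/0.20433 = 0.380.

Posterior probability ≈ 0.380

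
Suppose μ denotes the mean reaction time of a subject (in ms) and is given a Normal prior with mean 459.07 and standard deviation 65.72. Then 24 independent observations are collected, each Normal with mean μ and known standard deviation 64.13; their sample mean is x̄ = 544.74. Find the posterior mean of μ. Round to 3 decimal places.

Prior precision 1/τ₀² = 1/65.72² = 0.00023153; data precision n/σ² = 24/64.13² = 0.00583564.
Posterior precision = 0.00023153 + 0.00583564 = 0.00606717.
Posterior mean = (0.00023153·459.07 + 0.00583564·544.74) / 0.00606717 = 541.471.

Posterior mean ≈ 541.471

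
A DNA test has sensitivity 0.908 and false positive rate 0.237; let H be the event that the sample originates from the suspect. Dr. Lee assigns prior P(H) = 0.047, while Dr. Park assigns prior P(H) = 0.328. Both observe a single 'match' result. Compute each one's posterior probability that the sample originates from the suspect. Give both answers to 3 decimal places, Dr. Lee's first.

Dr. Lee: 0.159; Dr. Park: 0.652

The likelihood ratio for a 'match' result is 0.908/0.237 = 3.8312.
Dr. Lee: prior odds 0.047/0.953 = 0.049318; posterior odds 0.18895; posterior probability 0.159.
Dr. Park: prior odds 0.328/0.672 = 0.48810; posterior odds 1.8700; posterior probability 0.652.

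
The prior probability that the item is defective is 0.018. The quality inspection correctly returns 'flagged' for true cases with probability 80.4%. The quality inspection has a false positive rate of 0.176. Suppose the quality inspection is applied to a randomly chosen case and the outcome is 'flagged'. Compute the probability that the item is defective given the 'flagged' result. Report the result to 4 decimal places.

Write H for 'the item is defective'. Prior odds H:¬H = 0.018/0.982 = 0.018330. For the 'flagged' outcome, the likelihood ratio is 0.804/0.176 = 4.5682.
Posterior odds = 0.018330 × 4.5682 = 0.083734, so P(H|E) = 0.083734/(1+0.083734) = 0.0773.

P(H | E) ≈ 0.0773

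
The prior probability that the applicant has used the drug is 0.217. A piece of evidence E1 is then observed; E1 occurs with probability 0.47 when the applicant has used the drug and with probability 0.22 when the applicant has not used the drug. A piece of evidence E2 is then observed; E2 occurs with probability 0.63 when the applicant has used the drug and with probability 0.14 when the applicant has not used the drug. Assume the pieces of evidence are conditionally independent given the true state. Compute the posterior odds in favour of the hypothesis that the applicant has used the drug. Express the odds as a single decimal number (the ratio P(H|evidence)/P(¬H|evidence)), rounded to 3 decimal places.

Prior odds = 0.217/(1−0.217) = 0.27714. In log-odds, ln(0.27714) = -1.2832.
Add log likelihood ratios: ln(2.1364) + ln(4.5000) = 2.2632.
Posterior log-odds = 0.97995, so posterior odds = exp(0.97995) = 2.6643.

Posterior odds ≈ 2.664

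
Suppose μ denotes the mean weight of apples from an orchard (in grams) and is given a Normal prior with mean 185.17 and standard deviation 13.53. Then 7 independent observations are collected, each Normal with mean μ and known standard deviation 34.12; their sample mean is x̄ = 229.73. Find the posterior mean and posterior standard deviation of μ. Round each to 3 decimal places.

Prior precision 1/τ₀² = 1/13.53² = 0.00546266; data precision n/σ² = 7/34.12² = 0.00601284.
Posterior precision = 0.00546266 + 0.00601284 = 0.0114755, giving posterior SD = 1/√0.0114755 = 9.335.
Posterior mean = (0.00546266·185.17 + 0.00601284·229.73) / 0.0114755 = 208.518.

Posterior mean ≈ 208.518; posterior SD ≈ 9.335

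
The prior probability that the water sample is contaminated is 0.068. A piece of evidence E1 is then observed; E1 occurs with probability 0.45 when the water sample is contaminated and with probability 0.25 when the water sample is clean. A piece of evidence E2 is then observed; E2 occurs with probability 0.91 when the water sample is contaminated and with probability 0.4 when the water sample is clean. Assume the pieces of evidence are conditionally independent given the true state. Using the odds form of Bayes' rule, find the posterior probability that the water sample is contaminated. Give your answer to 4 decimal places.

Prior odds = 0.068/(1−0.068) = 0.072961. In log-odds, ln(0.072961) = -2.6178.
Add log likelihood ratios: ln(1.8000) + ln(2.2750) = 1.4098.
Posterior log-odds = -1.2081, so posterior odds = exp(-1.2081) = 0.29878. Converting, P(H|E) = 0.29878/1.2988 = 0.2300.

Posterior probability ≈ 0.2300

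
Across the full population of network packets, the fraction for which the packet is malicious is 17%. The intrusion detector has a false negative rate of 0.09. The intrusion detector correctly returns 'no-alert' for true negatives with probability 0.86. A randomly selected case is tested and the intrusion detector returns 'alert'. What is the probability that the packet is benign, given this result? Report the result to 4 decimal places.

P(¬H | E) ≈ 0.4289

Let H be the event that the packet is malicious. P(H) = 0.17, so P(¬H) = 0.83. With E the 'alert' result, P(E|H) = 0.91 and P(E|¬H) = 0.14.
P(E) = 0.91·0.17 + 0.14·0.83 = 0.15470 + 0.11620 = 0.27090.
By Bayes' theorem, P(H|E) = 0.15470 / 0.27090 = 0.5711. Hence P(¬H|E) = 1 − 0.5711 = 0.4289.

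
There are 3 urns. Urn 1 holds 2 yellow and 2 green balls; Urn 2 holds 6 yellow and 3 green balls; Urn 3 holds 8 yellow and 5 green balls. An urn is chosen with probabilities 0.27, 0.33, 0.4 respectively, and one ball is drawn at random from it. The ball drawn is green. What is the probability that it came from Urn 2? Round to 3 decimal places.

Tabulate prior·likelihood by source: [1] prior 0.27, lik 0.5, product 0.1350; [2] prior 0.33, lik 0.3333, product 0.1100; [3] prior 0.4, lik 0.3846, product 0.1538.
Normalizing constant = 0.39885; the posterior for Urn 2 is its product over the sum, 0.1100/0.39885 = 0.276.

Posterior probability ≈ 0.276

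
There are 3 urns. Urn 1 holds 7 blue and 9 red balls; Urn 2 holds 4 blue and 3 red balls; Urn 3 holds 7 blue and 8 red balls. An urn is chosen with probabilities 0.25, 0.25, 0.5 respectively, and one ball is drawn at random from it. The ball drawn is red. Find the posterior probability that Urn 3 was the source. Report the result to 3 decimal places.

P(red|Urn 1) = 0.5625; P(red|Urn 2) = 0.4286; P(red|Urn 3) = 0.5333.
Prior × likelihood for each source: 0.25·0.5625=0.1406, 0.25·0.4286=0.1071, 0.5·0.5333=0.2667. Summing gives P(red) = 0.51443.
P(Urn 3 | red) = 0.2667 / 0.51443 = 0.518.

Posterior probability ≈ 0.518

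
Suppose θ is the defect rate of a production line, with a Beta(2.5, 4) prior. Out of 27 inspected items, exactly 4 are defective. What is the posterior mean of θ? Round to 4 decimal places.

Posterior mean ≈ 0.1940

The binomial likelihood is conjugate to the Beta prior: with 4 successes and 23 failures, the posterior is Beta(2.5+4, 4+23) = Beta(6.5, 27).
E[θ | data] = 6.5/(6.5+27) = 0.1940.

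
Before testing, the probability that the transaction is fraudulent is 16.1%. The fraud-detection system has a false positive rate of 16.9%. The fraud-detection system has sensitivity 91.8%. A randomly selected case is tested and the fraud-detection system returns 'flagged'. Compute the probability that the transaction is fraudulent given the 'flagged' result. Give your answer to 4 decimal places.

Write H for 'the transaction is fraudulent'. Prior odds H:¬H = 0.161/0.839 = 0.19190. For the 'flagged' outcome, the likelihood ratio is 0.918/0.169 = 5.4320.
Posterior odds = 0.19190 × 5.4320 = 1.0424, so P(H|E) = 1.0424/(1+1.0424) = 0.5104.

P(H | E) ≈ 0.5104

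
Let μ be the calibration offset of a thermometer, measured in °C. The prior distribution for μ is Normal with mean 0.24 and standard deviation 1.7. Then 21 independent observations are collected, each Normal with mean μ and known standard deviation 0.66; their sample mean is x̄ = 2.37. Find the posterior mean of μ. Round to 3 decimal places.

Prior precision 1/τ₀² = 1/1.7² = 0.346021; data precision n/σ² = 21/0.66² = 48.2094.
Posterior precision = 0.346021 + 48.2094 = 48.5554.
Posterior mean = (0.346021·0.24 + 48.2094·2.37) / 48.5554 = 2.355.

Posterior mean ≈ 2.355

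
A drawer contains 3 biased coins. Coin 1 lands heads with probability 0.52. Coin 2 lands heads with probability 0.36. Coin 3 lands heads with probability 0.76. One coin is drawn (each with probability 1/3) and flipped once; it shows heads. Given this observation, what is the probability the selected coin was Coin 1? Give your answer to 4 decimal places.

Tabulate prior·likelihood by source: [1] prior 0.333333, lik 0.52, product 0.1733; [2] prior 0.333333, lik 0.36, product 0.1200; [3] prior 0.333333, lik 0.76, product 0.2533.
Normalizing constant = 0.54667; the posterior for Coin 1 is its product over the sum, 0.1733/0.54667 = 0.3171.

Posterior probability ≈ 0.3171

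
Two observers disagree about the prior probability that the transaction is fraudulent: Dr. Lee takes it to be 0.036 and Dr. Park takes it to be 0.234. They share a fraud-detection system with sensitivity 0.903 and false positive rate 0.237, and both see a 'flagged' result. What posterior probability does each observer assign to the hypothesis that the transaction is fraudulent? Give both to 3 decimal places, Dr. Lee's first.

Dr. Lee: 0.125; Dr. Park: 0.538

P('+'|H) = 0.903, P('+'|¬H) = 0.237.
Dr. Lee: numerator 0.903·0.036 = 0.032508; evidence = 0.032508+0.237·0.964 = 0.26098; posterior = 0.125.
Dr. Park: numerator 0.903·0.234 = 0.21130; evidence = 0.21130+0.237·0.766 = 0.39284; posterior = 0.538.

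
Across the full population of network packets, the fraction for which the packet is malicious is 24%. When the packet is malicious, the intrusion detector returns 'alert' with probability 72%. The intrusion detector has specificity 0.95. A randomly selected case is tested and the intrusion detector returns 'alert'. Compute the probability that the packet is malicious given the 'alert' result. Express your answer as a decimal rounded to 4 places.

P(H | E) ≈ 0.8197

Let H be the event that the packet is malicious. P(H) = 0.24, so P(¬H) = 0.76. With E the 'alert' result, P(E|H) = 0.72 and P(E|¬H) = 0.05.
P(E) = 0.72·0.24 + 0.05·0.76 = 0.17280 + 0.038000 = 0.21080.
By Bayes' theorem, P(H|E) = 0.17280 / 0.21080 = 0.8197.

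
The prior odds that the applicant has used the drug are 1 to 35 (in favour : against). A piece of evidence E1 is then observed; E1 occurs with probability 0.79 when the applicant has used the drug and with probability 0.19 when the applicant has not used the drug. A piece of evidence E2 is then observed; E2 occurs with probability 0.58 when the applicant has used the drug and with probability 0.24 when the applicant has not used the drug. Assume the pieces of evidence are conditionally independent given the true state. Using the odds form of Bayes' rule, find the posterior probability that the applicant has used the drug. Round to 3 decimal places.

Prior odds = 1/35 = 0.028571.
Likelihood ratio for E1 = 0.79/0.19 = 4.1579.
Likelihood ratio for E2 = 0.58/0.24 = 2.4167.
Posterior odds = prior odds × LR₁ × LR₂ = 0.28709.
Posterior probability = odds/(1+odds) = 0.28709/1.2871 = 0.223.

Posterior probability ≈ 0.223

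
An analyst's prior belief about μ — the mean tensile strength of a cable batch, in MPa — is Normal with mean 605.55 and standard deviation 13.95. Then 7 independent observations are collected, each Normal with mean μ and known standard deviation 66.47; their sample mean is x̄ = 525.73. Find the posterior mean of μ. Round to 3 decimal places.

Posterior mean ≈ 586.740

With known σ, the Normal prior is conjugate. Weight on the data is w = (n/σ²)/(n/σ² + 1/τ₀²) = 0.00158433/(0.00158433+0.00513868) = 0.23566.
Posterior mean = w·x̄ + (1−w)·μ₀ = 0.23566·525.73 + 0.76434·605.55 = 586.740.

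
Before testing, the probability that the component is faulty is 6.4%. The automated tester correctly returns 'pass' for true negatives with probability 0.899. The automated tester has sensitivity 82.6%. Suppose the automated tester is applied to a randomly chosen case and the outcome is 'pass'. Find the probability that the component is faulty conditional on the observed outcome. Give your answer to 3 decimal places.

P(H | E) ≈ 0.013

Write H for 'the component is faulty'. Prior odds H:¬H = 0.064/0.936 = 0.068376. For the 'pass' outcome, the likelihood ratio is 0.174/0.899 = 0.19355.
Posterior odds = 0.068376 × 0.19355 = 0.013234, so P(H|E) = 0.013234/(1+0.013234) = 0.013.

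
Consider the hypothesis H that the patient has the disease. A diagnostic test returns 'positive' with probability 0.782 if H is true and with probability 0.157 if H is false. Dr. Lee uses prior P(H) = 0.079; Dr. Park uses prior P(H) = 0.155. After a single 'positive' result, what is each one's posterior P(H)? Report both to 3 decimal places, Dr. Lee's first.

The likelihood ratio for a 'positive' result is 0.782/0.157 = 4.9809.
Dr. Lee: prior odds 0.079/0.921 = 0.085776; posterior odds 0.42724; posterior probability 0.299.
Dr. Park: prior odds 0.155/0.845 = 0.18343; posterior odds 0.91365; posterior probability 0.477.

Dr. Lee: 0.299; Dr. Park: 0.477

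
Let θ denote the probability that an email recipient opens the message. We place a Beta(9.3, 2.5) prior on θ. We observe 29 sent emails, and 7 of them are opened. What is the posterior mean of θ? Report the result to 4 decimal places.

Posterior mean ≈ 0.3995

The binomial likelihood is conjugate to the Beta prior: with 7 successes and 22 failures, the posterior is Beta(9.3+7, 2.5+22) = Beta(16.3, 24.5).
Posterior mean = α/(α+β) = 16.3/40.8 = 0.3995.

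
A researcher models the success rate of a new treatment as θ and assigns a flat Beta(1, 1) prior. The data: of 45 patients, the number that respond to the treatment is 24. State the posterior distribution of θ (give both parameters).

Posterior: Beta(25, 22)

Observing 24 successes and 21 failures updates Beta(1, 1) by adding the success and failure counts to the two shape parameters: α = 1+24 = 25, β = 1+21 = 22.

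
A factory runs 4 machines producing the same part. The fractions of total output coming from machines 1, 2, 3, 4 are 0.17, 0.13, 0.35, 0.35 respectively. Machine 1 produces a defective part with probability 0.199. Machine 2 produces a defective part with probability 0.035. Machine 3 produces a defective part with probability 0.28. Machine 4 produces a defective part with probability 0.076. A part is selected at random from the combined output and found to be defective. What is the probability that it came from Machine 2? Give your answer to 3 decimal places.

Posterior probability ≈ 0.028

Tabulate prior·likelihood by source: [1] prior 0.17, lik 0.199, product 0.03383; [2] prior 0.13, lik 0.035, product 0.004550; [3] prior 0.35, lik 0.28, product 0.09800; [4] prior 0.35, lik 0.076, product 0.02660.
Normalizing constant = 0.16298; the posterior for Machine 2 is its product over the sum, 0.004550/0.16298 = 0.028.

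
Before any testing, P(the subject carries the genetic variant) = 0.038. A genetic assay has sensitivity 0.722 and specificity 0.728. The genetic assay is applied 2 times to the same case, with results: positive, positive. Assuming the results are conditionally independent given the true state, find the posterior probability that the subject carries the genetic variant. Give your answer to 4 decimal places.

Posterior P(H) ≈ 0.2177

With H the event that the subject carries the genetic variant, the joint likelihood of the observed sequence is P(data|H) = 0.722·0.722 = 0.52128 and P(data|¬H) = 0.272·0.272 = 0.073984.
Bayes: P(H|data) = 0.038·0.52128 / (0.038·0.52128 + 0.962·0.073984) = 0.019809/0.090981 = 0.2177.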